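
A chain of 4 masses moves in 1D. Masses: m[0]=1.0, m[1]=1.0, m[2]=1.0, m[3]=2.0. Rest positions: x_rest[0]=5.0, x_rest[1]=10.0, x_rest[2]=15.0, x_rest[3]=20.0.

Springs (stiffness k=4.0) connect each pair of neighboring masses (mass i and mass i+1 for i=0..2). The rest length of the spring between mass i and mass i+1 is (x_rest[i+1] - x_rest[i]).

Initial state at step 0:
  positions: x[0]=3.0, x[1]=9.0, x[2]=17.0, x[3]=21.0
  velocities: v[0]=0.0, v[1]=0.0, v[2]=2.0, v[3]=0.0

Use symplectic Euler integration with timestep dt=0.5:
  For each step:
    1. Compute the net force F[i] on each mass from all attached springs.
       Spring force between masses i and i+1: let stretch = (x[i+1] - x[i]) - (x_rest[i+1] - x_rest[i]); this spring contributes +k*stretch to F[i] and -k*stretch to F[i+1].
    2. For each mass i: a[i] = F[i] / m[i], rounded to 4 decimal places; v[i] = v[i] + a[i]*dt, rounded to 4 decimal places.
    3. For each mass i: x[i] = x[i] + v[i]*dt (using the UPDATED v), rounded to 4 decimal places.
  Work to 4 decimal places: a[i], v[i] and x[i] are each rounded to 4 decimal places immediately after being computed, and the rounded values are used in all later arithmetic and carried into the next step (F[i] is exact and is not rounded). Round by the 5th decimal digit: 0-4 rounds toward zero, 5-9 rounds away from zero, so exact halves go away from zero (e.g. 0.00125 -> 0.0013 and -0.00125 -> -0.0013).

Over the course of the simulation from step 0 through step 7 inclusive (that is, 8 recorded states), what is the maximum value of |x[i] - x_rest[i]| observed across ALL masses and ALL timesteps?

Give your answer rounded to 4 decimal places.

Step 0: x=[3.0000 9.0000 17.0000 21.0000] v=[0.0000 0.0000 2.0000 0.0000]
Step 1: x=[4.0000 11.0000 14.0000 21.5000] v=[2.0000 4.0000 -6.0000 1.0000]
Step 2: x=[7.0000 9.0000 15.5000 20.7500] v=[6.0000 -4.0000 3.0000 -1.5000]
Step 3: x=[7.0000 11.5000 15.7500 19.8750] v=[0.0000 5.0000 0.5000 -1.7500]
Step 4: x=[6.5000 13.7500 15.8750 19.4375] v=[-1.0000 4.5000 0.2500 -0.8750]
Step 5: x=[8.2500 10.8750 17.4375 19.7188] v=[3.5000 -5.7500 3.1250 0.5625]
Step 6: x=[7.6250 11.9375 14.7188 21.3594] v=[-1.2500 2.1250 -5.4374 3.2812]
Step 7: x=[6.3125 11.4688 15.8594 22.1797] v=[-2.6250 -0.9374 2.2812 1.6406]
Max displacement = 3.7500

Answer: 3.7500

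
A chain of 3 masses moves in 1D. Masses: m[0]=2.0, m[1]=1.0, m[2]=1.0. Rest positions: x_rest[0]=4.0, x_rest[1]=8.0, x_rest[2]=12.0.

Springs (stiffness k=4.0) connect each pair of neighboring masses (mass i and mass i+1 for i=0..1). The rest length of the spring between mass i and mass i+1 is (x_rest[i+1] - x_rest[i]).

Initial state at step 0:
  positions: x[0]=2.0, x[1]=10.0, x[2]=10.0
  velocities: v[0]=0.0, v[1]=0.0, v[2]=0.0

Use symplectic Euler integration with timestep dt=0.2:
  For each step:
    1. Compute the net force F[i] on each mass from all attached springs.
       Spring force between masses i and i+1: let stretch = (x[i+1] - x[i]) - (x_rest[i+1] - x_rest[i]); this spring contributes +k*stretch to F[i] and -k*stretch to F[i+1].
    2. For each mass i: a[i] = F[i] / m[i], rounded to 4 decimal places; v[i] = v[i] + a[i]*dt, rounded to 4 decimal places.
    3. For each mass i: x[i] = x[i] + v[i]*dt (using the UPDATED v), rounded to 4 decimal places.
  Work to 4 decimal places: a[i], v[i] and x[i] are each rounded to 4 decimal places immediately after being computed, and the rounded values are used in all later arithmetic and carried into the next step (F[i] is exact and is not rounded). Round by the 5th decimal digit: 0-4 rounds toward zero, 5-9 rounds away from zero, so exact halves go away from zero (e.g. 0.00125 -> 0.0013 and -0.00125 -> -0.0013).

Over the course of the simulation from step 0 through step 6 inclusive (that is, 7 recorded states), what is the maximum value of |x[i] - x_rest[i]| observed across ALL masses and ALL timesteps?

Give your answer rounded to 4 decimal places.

Answer: 3.9899

Derivation:
Step 0: x=[2.0000 10.0000 10.0000] v=[0.0000 0.0000 0.0000]
Step 1: x=[2.3200 8.7200 10.6400] v=[1.6000 -6.4000 3.2000]
Step 2: x=[2.8320 6.7232 11.6128] v=[2.5600 -9.9840 4.8640]
Step 3: x=[3.3353 4.8861 12.4433] v=[2.5165 -9.1853 4.1523]
Step 4: x=[3.6427 4.0101 12.7046] v=[1.5368 -4.3802 1.3065]
Step 5: x=[3.6595 4.4664 12.2148] v=[0.0838 2.2815 -2.4491]
Step 6: x=[3.4208 6.0333 11.1252] v=[-1.1934 7.8347 -5.4478]
Max displacement = 3.9899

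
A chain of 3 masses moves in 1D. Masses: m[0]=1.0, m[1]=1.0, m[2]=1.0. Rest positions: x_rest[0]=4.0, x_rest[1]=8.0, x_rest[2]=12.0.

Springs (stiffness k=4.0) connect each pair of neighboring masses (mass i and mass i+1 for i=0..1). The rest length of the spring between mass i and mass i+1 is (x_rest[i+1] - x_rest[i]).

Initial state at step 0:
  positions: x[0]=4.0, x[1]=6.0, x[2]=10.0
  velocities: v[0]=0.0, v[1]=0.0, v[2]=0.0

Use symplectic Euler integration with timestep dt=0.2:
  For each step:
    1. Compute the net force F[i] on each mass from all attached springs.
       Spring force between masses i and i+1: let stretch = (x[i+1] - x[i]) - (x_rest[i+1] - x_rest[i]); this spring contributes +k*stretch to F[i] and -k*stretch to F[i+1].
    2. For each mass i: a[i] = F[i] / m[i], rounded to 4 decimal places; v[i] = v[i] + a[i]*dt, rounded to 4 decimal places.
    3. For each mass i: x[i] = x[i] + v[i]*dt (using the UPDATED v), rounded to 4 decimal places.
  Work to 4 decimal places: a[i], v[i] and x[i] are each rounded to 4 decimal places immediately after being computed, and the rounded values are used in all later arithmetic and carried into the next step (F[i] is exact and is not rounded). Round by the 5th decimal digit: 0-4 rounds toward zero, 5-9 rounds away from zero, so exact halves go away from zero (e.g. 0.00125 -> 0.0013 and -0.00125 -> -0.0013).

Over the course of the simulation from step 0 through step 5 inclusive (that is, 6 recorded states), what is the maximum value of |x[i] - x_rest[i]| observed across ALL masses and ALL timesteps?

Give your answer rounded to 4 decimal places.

Step 0: x=[4.0000 6.0000 10.0000] v=[0.0000 0.0000 0.0000]
Step 1: x=[3.6800 6.3200 10.0000] v=[-1.6000 1.6000 0.0000]
Step 2: x=[3.1424 6.8064 10.0512] v=[-2.6880 2.4320 0.2560]
Step 3: x=[2.5510 7.2257 10.2232] v=[-2.9568 2.0966 0.8602]
Step 4: x=[2.0676 7.3767 10.5556] v=[-2.4170 0.7548 1.6622]
Step 5: x=[1.7937 7.1868 11.0194] v=[-1.3697 -0.9494 2.3191]
Max displacement = 2.2063

Answer: 2.2063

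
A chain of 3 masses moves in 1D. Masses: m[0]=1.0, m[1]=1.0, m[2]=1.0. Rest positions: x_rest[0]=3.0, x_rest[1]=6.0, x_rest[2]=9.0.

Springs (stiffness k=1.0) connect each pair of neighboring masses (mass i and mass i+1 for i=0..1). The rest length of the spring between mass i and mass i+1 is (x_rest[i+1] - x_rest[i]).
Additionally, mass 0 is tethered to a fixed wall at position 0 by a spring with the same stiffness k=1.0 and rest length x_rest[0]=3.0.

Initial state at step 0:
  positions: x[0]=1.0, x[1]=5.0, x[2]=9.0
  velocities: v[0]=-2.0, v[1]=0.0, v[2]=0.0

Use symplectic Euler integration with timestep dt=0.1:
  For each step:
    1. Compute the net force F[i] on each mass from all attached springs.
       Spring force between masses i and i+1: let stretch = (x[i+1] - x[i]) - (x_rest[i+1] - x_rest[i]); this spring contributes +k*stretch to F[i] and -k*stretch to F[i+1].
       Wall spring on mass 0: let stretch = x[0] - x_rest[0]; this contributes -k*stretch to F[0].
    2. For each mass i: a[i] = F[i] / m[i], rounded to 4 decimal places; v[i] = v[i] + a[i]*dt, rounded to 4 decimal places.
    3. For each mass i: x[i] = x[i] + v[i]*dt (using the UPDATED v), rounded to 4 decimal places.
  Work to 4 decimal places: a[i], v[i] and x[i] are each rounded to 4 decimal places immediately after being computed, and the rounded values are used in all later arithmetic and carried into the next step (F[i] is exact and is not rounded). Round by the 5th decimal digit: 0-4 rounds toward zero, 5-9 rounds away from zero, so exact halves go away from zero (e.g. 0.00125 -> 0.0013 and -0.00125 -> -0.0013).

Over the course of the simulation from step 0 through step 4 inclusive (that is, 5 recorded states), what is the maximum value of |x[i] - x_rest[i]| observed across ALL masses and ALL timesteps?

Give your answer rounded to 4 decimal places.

Answer: 2.4695

Derivation:
Step 0: x=[1.0000 5.0000 9.0000] v=[-2.0000 0.0000 0.0000]
Step 1: x=[0.8300 5.0000 8.9900] v=[-1.7000 0.0000 -0.1000]
Step 2: x=[0.6934 4.9982 8.9701] v=[-1.3660 -0.0180 -0.1990]
Step 3: x=[0.5929 4.9931 8.9405] v=[-1.0049 -0.0513 -0.2962]
Step 4: x=[0.5305 4.9834 8.9014] v=[-0.6242 -0.0966 -0.3909]
Max displacement = 2.4695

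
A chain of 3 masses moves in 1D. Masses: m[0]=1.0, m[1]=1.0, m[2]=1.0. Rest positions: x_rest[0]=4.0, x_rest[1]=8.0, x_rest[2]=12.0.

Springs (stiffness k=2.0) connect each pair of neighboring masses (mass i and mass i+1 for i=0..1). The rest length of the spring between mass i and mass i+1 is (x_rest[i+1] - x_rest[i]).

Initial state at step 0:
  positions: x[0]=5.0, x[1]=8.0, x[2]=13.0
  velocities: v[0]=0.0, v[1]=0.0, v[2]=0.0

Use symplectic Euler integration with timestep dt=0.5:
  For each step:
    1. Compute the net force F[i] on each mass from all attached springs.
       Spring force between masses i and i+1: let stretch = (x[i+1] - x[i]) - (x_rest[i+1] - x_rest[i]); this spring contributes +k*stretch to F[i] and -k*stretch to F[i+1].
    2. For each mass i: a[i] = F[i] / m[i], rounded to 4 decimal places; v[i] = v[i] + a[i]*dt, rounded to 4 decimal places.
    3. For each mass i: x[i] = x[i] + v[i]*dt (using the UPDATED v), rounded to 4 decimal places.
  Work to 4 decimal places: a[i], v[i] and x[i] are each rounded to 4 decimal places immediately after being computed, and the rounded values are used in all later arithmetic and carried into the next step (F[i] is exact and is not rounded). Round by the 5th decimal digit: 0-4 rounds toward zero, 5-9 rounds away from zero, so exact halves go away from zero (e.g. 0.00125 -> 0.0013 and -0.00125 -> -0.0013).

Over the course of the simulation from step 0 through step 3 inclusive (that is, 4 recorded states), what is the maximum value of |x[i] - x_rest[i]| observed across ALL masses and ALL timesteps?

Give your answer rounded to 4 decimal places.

Step 0: x=[5.0000 8.0000 13.0000] v=[0.0000 0.0000 0.0000]
Step 1: x=[4.5000 9.0000 12.5000] v=[-1.0000 2.0000 -1.0000]
Step 2: x=[4.2500 9.5000 12.2500] v=[-0.5000 1.0000 -0.5000]
Step 3: x=[4.6250 8.7500 12.6250] v=[0.7500 -1.5000 0.7500]
Max displacement = 1.5000

Answer: 1.5000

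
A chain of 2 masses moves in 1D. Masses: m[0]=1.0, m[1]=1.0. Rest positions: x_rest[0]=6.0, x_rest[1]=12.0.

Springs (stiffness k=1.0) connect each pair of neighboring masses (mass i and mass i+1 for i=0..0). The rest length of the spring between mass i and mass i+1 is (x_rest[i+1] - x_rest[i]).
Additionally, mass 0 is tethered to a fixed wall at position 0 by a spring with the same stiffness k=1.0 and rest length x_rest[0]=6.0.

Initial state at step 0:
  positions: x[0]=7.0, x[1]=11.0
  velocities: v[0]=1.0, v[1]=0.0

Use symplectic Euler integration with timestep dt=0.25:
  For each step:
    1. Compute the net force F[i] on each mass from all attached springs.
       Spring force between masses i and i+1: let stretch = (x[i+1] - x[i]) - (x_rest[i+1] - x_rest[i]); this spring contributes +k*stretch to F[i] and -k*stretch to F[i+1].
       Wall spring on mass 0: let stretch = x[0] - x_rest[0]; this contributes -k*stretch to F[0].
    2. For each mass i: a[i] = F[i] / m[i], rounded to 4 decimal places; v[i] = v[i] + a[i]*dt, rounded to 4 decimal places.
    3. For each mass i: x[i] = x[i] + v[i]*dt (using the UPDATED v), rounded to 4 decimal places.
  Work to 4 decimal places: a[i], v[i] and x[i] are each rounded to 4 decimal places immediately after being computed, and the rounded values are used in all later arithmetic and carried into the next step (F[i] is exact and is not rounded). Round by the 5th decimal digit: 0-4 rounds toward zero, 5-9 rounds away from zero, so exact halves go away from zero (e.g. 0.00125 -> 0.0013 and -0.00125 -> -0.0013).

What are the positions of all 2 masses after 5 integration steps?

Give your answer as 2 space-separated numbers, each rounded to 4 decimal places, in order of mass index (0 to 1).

Answer: 5.8664 12.5305

Derivation:
Step 0: x=[7.0000 11.0000] v=[1.0000 0.0000]
Step 1: x=[7.0625 11.1250] v=[0.2500 0.5000]
Step 2: x=[6.9375 11.3711] v=[-0.5000 0.9844]
Step 3: x=[6.6560 11.7151] v=[-1.1260 1.3760]
Step 4: x=[6.2747 12.1179] v=[-1.5252 1.6112]
Step 5: x=[5.8664 12.5305] v=[-1.6331 1.6504]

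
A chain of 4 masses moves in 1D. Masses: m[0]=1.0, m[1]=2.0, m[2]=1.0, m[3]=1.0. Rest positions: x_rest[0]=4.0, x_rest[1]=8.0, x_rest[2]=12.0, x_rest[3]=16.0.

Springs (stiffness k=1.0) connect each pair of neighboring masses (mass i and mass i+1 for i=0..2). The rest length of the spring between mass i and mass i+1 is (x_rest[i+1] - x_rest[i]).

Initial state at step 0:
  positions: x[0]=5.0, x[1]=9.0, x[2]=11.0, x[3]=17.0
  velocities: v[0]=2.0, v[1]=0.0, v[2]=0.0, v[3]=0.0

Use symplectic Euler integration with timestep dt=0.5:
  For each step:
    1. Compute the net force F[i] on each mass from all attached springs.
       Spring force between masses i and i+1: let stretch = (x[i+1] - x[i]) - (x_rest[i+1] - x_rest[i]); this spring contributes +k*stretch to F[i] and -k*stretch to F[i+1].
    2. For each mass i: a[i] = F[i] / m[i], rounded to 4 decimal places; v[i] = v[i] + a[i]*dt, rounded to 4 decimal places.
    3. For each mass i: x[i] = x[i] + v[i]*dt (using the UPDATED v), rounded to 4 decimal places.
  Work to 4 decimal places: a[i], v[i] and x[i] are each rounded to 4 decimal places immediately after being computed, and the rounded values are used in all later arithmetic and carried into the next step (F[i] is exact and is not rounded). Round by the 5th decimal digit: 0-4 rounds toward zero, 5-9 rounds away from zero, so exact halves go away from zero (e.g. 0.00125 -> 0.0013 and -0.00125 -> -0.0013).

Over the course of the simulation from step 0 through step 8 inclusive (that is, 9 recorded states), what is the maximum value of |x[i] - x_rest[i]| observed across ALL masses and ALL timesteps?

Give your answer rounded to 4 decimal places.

Step 0: x=[5.0000 9.0000 11.0000 17.0000] v=[2.0000 0.0000 0.0000 0.0000]
Step 1: x=[6.0000 8.7500 12.0000 16.5000] v=[2.0000 -0.5000 2.0000 -1.0000]
Step 2: x=[6.6875 8.5625 13.3125 15.8750] v=[1.3750 -0.3750 2.6250 -1.2500]
Step 3: x=[6.8438 8.7344 14.0782 15.6094] v=[0.3125 0.3438 1.5313 -0.5313]
Step 4: x=[6.4727 9.3380 13.8907 15.9610] v=[-0.7422 1.2071 -0.3750 0.7031]
Step 5: x=[5.8179 10.1525 13.0826 16.7950] v=[-1.3096 1.6290 -1.6162 1.6680]
Step 6: x=[5.2468 10.7915 12.4701 17.7009] v=[-1.1423 1.2779 -1.2251 1.8118]
Step 7: x=[5.0618 10.9472 12.7456 18.2991] v=[-0.3700 0.3114 0.5510 1.1964]
Step 8: x=[5.3482 10.5920 13.9599 18.5090] v=[0.5727 -0.7104 2.4286 0.4197]
Max displacement = 2.9472

Answer: 2.9472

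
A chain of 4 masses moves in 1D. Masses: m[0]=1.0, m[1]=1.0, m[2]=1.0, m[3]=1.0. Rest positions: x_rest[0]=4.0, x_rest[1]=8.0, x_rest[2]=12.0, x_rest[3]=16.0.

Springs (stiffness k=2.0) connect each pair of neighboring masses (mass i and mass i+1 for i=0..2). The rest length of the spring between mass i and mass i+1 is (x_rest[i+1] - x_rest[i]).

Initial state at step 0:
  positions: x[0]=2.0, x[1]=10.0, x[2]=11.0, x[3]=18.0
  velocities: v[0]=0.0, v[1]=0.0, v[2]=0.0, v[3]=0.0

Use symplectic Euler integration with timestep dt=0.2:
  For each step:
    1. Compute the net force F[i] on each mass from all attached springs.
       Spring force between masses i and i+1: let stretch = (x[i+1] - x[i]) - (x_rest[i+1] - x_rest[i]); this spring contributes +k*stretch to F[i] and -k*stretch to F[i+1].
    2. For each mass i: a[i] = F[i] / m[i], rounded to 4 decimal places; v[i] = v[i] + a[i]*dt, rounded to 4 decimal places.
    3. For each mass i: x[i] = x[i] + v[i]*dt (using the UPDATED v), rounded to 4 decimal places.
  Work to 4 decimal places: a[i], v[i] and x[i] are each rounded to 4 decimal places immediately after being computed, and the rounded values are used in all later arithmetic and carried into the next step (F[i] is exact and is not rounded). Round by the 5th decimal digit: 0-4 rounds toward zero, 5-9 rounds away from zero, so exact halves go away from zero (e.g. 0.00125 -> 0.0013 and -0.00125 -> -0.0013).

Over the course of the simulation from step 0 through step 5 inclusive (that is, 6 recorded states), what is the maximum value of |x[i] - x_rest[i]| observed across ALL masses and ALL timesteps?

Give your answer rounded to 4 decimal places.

Answer: 2.2807

Derivation:
Step 0: x=[2.0000 10.0000 11.0000 18.0000] v=[0.0000 0.0000 0.0000 0.0000]
Step 1: x=[2.3200 9.4400 11.4800 17.7600] v=[1.6000 -2.8000 2.4000 -1.2000]
Step 2: x=[2.8896 8.4736 12.2992 17.3376] v=[2.8480 -4.8320 4.0960 -2.1120]
Step 3: x=[3.5859 7.3665 13.2154 16.8321] v=[3.4816 -5.5354 4.5811 -2.5274]
Step 4: x=[4.2647 6.4249 13.9530 16.3573] v=[3.3938 -4.7081 3.6882 -2.3741]
Step 5: x=[4.7963 5.9127 14.2807 16.0101] v=[2.6579 -2.5609 1.6387 -1.7358]
Max displacement = 2.2807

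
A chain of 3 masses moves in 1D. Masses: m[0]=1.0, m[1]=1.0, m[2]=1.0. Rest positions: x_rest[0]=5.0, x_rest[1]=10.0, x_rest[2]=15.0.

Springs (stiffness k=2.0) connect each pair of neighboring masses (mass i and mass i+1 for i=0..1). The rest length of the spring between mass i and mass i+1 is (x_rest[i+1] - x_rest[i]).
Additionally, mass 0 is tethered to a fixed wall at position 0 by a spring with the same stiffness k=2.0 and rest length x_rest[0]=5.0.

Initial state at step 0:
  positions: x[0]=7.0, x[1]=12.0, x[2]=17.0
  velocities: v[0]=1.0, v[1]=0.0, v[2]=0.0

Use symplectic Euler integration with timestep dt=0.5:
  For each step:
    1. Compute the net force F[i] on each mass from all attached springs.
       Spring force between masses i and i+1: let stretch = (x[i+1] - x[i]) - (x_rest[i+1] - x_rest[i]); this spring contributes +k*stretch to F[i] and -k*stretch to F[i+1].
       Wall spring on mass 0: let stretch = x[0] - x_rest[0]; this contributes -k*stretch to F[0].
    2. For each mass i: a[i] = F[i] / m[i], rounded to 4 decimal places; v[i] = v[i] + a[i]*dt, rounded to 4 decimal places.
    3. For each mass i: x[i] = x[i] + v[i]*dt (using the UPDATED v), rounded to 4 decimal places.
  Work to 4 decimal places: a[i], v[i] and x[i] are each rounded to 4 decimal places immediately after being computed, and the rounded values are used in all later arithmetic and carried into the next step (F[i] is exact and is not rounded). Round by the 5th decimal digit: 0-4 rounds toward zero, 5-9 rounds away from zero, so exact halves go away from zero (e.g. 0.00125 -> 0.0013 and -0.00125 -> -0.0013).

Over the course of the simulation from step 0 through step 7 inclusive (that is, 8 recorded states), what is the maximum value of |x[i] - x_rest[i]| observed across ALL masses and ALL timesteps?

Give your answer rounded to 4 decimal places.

Answer: 2.1327

Derivation:
Step 0: x=[7.0000 12.0000 17.0000] v=[1.0000 0.0000 0.0000]
Step 1: x=[6.5000 12.0000 17.0000] v=[-1.0000 0.0000 0.0000]
Step 2: x=[5.5000 11.7500 17.0000] v=[-2.0000 -0.5000 0.0000]
Step 3: x=[4.8750 11.0000 16.8750] v=[-1.2500 -1.5000 -0.2500]
Step 4: x=[4.8750 10.1250 16.3125] v=[0.0000 -1.7500 -1.1250]
Step 5: x=[5.0625 9.7188 15.1563] v=[0.3750 -0.8125 -2.3125]
Step 6: x=[5.0469 9.7032 13.7813] v=[-0.0312 -0.0313 -2.7500]
Step 7: x=[4.8360 9.3985 12.8673] v=[-0.4218 -0.6095 -1.8281]
Max displacement = 2.1327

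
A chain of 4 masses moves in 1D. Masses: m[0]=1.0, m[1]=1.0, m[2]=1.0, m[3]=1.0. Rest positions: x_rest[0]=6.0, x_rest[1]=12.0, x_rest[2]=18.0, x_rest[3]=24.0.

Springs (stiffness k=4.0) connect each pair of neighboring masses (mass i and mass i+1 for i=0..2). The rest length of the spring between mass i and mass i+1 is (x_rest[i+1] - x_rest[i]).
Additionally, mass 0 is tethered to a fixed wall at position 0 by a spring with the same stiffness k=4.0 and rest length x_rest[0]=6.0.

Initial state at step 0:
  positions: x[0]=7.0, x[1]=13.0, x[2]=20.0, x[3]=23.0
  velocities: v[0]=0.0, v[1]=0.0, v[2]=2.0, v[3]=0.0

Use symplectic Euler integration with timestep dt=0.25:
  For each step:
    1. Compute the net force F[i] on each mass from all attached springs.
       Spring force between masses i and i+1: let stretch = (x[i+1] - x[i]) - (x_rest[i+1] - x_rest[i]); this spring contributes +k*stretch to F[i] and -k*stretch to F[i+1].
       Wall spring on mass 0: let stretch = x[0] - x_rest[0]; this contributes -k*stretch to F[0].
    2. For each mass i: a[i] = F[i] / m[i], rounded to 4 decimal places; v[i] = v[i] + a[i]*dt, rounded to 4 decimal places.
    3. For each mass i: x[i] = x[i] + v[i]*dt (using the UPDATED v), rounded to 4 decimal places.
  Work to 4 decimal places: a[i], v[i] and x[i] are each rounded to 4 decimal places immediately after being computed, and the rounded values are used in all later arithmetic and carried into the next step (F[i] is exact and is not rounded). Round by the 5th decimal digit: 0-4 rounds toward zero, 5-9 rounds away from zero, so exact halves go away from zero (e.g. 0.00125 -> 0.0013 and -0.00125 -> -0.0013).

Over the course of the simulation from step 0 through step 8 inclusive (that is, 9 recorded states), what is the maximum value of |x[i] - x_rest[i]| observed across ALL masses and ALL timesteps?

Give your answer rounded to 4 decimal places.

Step 0: x=[7.0000 13.0000 20.0000 23.0000] v=[0.0000 0.0000 2.0000 0.0000]
Step 1: x=[6.7500 13.2500 19.5000 23.7500] v=[-1.0000 1.0000 -2.0000 3.0000]
Step 2: x=[6.4375 13.4375 18.5000 24.9375] v=[-1.2500 0.7500 -4.0000 4.7500]
Step 3: x=[6.2656 13.1406 17.8438 26.0156] v=[-0.6875 -1.1875 -2.6250 4.3125]
Step 4: x=[6.2461 12.3008 18.0547 26.5508] v=[-0.0781 -3.3593 0.8436 2.1407]
Step 5: x=[6.1787 11.3858 18.9512 26.4620] v=[-0.2695 -3.6601 3.5858 -0.3554]
Step 6: x=[5.8684 11.0604 19.8340 25.9955] v=[-1.2411 -1.3018 3.5312 -1.8662]
Step 7: x=[5.3890 11.6304 20.0638 25.4886] v=[-1.9175 2.2798 0.9191 -2.0277]
Step 8: x=[5.1227 12.7484 19.5414 25.1255] v=[-1.0651 4.4718 -2.0895 -1.4525]
Max displacement = 2.5508

Answer: 2.5508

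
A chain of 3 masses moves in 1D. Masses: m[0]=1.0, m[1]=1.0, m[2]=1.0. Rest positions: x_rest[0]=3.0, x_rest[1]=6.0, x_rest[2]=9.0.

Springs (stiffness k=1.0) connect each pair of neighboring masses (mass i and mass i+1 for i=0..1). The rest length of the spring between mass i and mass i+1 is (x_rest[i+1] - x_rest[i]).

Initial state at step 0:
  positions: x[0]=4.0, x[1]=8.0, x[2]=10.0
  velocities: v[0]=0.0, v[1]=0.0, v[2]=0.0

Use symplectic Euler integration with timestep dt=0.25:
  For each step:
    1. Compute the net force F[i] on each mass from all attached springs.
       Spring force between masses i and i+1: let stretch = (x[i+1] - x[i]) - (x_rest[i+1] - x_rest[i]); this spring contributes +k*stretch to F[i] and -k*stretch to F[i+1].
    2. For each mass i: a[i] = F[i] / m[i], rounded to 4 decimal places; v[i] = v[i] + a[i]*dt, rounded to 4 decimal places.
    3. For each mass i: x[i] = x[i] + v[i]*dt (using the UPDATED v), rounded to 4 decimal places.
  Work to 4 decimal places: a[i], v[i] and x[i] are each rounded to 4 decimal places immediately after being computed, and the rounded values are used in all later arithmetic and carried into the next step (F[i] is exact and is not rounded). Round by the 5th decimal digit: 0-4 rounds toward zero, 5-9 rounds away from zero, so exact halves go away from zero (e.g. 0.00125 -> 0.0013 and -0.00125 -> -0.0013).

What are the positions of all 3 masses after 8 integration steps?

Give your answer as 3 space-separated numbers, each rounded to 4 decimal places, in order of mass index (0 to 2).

Answer: 4.6213 6.7579 10.6213

Derivation:
Step 0: x=[4.0000 8.0000 10.0000] v=[0.0000 0.0000 0.0000]
Step 1: x=[4.0625 7.8750 10.0625] v=[0.2500 -0.5000 0.2500]
Step 2: x=[4.1758 7.6484 10.1758] v=[0.4531 -0.9063 0.4531]
Step 3: x=[4.3186 7.3628 10.3186] v=[0.5713 -1.1426 0.5713]
Step 4: x=[4.4642 7.0716 10.4642] v=[0.5824 -1.1647 0.5824]
Step 5: x=[4.5853 6.8295 10.5853] v=[0.4843 -0.9684 0.4843]
Step 6: x=[4.6592 6.6819 10.6592] v=[0.2954 -0.5905 0.2954]
Step 7: x=[4.6720 6.6564 10.6720] v=[0.0511 -0.1019 0.0511]
Step 8: x=[4.6213 6.7579 10.6213] v=[-0.2028 0.4059 -0.2028]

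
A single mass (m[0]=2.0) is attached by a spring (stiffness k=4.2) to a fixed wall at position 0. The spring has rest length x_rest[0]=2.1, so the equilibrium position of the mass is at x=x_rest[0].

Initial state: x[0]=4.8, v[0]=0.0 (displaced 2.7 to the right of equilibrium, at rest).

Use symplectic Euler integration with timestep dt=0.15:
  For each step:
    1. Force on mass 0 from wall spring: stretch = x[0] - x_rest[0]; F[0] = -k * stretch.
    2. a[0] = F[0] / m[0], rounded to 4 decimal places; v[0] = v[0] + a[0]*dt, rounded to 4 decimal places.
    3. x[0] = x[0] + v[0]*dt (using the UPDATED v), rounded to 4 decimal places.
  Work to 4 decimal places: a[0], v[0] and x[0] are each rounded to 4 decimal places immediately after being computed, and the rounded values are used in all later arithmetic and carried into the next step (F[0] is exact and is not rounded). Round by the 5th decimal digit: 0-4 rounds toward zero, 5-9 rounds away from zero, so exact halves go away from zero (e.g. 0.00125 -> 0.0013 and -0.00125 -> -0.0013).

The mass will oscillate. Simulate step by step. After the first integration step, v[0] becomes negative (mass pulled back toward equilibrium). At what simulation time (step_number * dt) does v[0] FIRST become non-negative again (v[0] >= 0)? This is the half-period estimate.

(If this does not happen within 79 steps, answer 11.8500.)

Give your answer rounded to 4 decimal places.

Step 0: x=[4.8000] v=[0.0000]
Step 1: x=[4.6724] v=[-0.8505]
Step 2: x=[4.4233] v=[-1.6608]
Step 3: x=[4.0644] v=[-2.3926]
Step 4: x=[3.6127] v=[-3.0114]
Step 5: x=[3.0895] v=[-3.4879]
Step 6: x=[2.5196] v=[-3.7996]
Step 7: x=[1.9298] v=[-3.9318]
Step 8: x=[1.3481] v=[-3.8782]
Step 9: x=[0.8019] v=[-3.6414]
Step 10: x=[0.3170] v=[-3.2325]
Step 11: x=[-0.0836] v=[-2.6709]
Step 12: x=[-0.3811] v=[-1.9831]
Step 13: x=[-0.5613] v=[-1.2016]
Step 14: x=[-0.6158] v=[-0.3633]
Step 15: x=[-0.5420] v=[0.4922]
First v>=0 after going negative at step 15, time=2.2500

Answer: 2.2500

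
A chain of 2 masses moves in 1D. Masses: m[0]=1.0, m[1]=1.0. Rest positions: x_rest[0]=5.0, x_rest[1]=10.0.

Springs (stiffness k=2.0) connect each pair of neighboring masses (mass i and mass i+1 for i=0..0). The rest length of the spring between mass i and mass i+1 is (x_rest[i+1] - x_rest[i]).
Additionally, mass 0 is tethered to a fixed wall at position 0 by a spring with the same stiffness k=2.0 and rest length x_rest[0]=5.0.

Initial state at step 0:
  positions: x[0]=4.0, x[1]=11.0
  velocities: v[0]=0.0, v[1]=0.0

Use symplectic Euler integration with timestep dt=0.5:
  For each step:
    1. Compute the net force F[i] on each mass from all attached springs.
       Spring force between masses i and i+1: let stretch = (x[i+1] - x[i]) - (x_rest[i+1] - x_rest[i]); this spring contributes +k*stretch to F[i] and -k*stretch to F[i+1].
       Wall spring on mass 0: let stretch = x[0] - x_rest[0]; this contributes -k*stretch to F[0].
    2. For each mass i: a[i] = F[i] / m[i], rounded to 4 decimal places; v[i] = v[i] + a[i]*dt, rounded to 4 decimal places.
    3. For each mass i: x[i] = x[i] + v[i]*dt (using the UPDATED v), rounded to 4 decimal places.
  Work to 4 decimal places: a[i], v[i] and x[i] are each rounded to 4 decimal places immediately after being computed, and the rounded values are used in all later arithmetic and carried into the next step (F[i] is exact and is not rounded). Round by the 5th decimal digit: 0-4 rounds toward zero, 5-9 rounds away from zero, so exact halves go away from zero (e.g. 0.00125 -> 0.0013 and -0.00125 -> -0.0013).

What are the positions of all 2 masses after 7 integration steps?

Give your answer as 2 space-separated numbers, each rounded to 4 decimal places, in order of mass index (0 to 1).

Answer: 6.1954 8.8750

Derivation:
Step 0: x=[4.0000 11.0000] v=[0.0000 0.0000]
Step 1: x=[5.5000 10.0000] v=[3.0000 -2.0000]
Step 2: x=[6.5000 9.2500] v=[2.0000 -1.5000]
Step 3: x=[5.6250 9.6250] v=[-1.7500 0.7500]
Step 4: x=[3.9375 10.5000] v=[-3.3750 1.7500]
Step 5: x=[3.5625 10.5938] v=[-0.7500 0.1875]
Step 6: x=[4.9219 9.6719] v=[2.7188 -1.8438]
Step 7: x=[6.1954 8.8750] v=[2.5469 -1.5938]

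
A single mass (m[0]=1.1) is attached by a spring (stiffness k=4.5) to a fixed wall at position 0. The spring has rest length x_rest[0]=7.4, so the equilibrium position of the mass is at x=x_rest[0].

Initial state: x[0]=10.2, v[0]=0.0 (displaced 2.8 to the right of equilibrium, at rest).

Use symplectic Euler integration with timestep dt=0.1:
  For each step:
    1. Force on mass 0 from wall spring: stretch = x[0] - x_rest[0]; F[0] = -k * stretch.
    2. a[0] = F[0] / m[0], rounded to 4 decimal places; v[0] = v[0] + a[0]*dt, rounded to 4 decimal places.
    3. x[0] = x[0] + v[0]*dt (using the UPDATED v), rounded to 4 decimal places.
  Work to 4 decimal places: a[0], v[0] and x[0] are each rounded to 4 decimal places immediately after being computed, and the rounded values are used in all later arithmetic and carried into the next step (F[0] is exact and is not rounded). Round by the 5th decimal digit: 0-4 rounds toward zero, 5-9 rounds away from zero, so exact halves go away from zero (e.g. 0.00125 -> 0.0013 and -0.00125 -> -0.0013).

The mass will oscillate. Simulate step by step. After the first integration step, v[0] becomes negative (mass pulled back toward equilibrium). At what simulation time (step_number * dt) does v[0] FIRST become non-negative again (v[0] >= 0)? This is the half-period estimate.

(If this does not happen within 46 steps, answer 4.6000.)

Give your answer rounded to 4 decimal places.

Step 0: x=[10.2000] v=[0.0000]
Step 1: x=[10.0855] v=[-1.1455]
Step 2: x=[9.8611] v=[-2.2441]
Step 3: x=[9.5360] v=[-3.2509]
Step 4: x=[9.1235] v=[-4.1247]
Step 5: x=[8.6405] v=[-4.8298]
Step 6: x=[8.1068] v=[-5.3373]
Step 7: x=[7.5442] v=[-5.6265]
Step 8: x=[6.9757] v=[-5.6855]
Step 9: x=[6.4245] v=[-5.5119]
Step 10: x=[5.9132] v=[-5.1128]
Step 11: x=[5.4627] v=[-4.5046]
Step 12: x=[5.0915] v=[-3.7121]
Step 13: x=[4.8147] v=[-2.7677]
Step 14: x=[4.6437] v=[-1.7101]
Step 15: x=[4.5855] v=[-0.5825]
Step 16: x=[4.6424] v=[0.5689]
First v>=0 after going negative at step 16, time=1.6000

Answer: 1.6000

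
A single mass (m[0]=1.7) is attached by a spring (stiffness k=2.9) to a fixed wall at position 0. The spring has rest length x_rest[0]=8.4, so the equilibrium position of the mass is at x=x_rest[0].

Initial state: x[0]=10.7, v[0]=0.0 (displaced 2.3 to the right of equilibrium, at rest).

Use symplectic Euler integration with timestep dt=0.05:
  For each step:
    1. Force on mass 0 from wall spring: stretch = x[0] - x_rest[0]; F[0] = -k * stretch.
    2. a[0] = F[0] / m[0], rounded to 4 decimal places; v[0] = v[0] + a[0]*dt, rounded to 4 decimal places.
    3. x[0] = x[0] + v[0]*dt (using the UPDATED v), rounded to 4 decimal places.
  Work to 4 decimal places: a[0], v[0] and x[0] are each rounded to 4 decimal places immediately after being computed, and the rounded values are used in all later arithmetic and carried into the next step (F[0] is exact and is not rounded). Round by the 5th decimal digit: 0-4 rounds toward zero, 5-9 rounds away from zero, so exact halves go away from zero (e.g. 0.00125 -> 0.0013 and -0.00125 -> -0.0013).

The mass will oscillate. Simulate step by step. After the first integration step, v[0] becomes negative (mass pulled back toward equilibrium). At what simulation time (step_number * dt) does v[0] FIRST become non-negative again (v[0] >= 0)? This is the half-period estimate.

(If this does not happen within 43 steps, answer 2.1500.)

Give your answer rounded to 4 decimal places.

Step 0: x=[10.7000] v=[0.0000]
Step 1: x=[10.6902] v=[-0.1962]
Step 2: x=[10.6706] v=[-0.3915]
Step 3: x=[10.6413] v=[-0.5852]
Step 4: x=[10.6025] v=[-0.7764]
Step 5: x=[10.5543] v=[-0.9643]
Step 6: x=[10.4969] v=[-1.1481]
Step 7: x=[10.4306] v=[-1.3270]
Step 8: x=[10.3556] v=[-1.5002]
Step 9: x=[10.2723] v=[-1.6670]
Step 10: x=[10.1810] v=[-1.8267]
Step 11: x=[10.0821] v=[-1.9786]
Step 12: x=[9.9760] v=[-2.1221]
Step 13: x=[9.8632] v=[-2.2565]
Step 14: x=[9.7441] v=[-2.3813]
Step 15: x=[9.6193] v=[-2.4959]
Step 16: x=[9.4893] v=[-2.5999]
Step 17: x=[9.3547] v=[-2.6928]
Step 18: x=[9.2160] v=[-2.7742]
Step 19: x=[9.0738] v=[-2.8438]
Step 20: x=[8.9287] v=[-2.9013]
Step 21: x=[8.7814] v=[-2.9464]
Step 22: x=[8.6325] v=[-2.9789]
Step 23: x=[8.4826] v=[-2.9987]
Step 24: x=[8.3323] v=[-3.0057]
Step 25: x=[8.1823] v=[-2.9999]
Step 26: x=[8.0332] v=[-2.9813]
Step 27: x=[7.8857] v=[-2.9500]
Step 28: x=[7.7404] v=[-2.9061]
Step 29: x=[7.5979] v=[-2.8498]
Step 30: x=[7.4588] v=[-2.7814]
Step 31: x=[7.3237] v=[-2.7011]
Step 32: x=[7.1932] v=[-2.6093]
Step 33: x=[7.0679] v=[-2.5064]
Step 34: x=[6.9483] v=[-2.3928]
Step 35: x=[6.8349] v=[-2.2690]
Step 36: x=[6.7281] v=[-2.1355]
Step 37: x=[6.6285] v=[-1.9929]
Step 38: x=[6.5364] v=[-1.8418]
Step 39: x=[6.4523] v=[-1.6828]
Step 40: x=[6.3765] v=[-1.5167]
Step 41: x=[6.3093] v=[-1.3441]
Step 42: x=[6.2510] v=[-1.1658]
Step 43: x=[6.2019] v=[-0.9825]
v[0] did not become non-negative within 43 steps; using fallback time=2.1500

Answer: 2.1500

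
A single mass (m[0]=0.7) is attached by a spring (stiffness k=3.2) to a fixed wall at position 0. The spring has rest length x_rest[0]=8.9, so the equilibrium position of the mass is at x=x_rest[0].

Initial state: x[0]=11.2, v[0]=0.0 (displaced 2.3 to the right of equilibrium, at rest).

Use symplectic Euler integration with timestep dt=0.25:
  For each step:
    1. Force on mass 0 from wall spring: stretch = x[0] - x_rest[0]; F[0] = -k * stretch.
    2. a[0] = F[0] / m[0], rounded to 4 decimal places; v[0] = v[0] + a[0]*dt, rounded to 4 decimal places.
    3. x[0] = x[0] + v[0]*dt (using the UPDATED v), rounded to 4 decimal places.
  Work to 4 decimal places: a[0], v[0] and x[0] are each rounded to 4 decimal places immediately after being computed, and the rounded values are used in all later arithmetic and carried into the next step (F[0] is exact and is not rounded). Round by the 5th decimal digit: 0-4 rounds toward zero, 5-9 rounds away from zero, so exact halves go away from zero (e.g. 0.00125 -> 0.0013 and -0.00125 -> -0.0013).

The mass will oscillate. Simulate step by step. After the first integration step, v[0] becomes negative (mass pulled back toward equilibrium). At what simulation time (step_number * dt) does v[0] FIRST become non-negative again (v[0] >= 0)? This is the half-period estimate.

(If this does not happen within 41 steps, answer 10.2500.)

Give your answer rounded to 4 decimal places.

Step 0: x=[11.2000] v=[0.0000]
Step 1: x=[10.5429] v=[-2.6286]
Step 2: x=[9.4164] v=[-4.5062]
Step 3: x=[8.1423] v=[-5.0964]
Step 4: x=[7.0847] v=[-4.2305]
Step 5: x=[6.5457] v=[-2.1559]
Step 6: x=[6.6794] v=[0.5347]
First v>=0 after going negative at step 6, time=1.5000

Answer: 1.5000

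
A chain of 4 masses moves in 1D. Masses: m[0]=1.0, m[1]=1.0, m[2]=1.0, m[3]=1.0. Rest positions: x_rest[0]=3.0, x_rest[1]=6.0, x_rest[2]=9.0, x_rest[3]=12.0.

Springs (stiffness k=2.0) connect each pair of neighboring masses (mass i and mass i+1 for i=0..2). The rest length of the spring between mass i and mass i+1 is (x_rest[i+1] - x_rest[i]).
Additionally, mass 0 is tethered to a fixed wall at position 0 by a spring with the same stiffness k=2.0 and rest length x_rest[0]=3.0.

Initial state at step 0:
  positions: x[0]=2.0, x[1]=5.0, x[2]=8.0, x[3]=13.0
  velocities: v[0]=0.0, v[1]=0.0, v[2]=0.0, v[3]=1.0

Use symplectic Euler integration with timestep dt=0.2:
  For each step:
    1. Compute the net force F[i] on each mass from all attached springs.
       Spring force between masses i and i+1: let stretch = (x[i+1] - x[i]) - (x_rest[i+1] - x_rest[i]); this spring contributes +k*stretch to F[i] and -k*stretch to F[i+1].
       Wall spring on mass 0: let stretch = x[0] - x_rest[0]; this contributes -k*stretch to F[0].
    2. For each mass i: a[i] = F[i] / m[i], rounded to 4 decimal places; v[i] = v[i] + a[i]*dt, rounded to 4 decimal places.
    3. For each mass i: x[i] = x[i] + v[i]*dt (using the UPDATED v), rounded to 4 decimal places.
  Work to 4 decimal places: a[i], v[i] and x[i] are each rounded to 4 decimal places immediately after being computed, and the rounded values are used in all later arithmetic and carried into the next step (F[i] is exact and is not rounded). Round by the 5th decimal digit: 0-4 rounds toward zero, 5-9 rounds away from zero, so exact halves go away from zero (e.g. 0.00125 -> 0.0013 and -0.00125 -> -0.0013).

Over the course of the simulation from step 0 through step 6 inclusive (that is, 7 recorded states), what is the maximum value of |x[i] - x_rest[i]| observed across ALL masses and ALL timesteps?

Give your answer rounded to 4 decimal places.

Answer: 1.0400

Derivation:
Step 0: x=[2.0000 5.0000 8.0000 13.0000] v=[0.0000 0.0000 0.0000 1.0000]
Step 1: x=[2.0800 5.0000 8.1600 13.0400] v=[0.4000 0.0000 0.8000 0.2000]
Step 2: x=[2.2272 5.0192 8.4576 12.9296] v=[0.7360 0.0960 1.4880 -0.5520]
Step 3: x=[2.4196 5.0901 8.8379 12.7014] v=[0.9619 0.3546 1.9014 -1.1408]
Step 4: x=[2.6321 5.2472 9.2274 12.4042] v=[1.0623 0.7855 1.9477 -1.4862]
Step 5: x=[2.8432 5.5135 9.5527 12.0928] v=[1.0555 1.3315 1.6263 -1.5569]
Step 6: x=[3.0405 5.8893 9.7580 11.8182] v=[0.9863 1.8791 1.0267 -1.3729]
Max displacement = 1.0400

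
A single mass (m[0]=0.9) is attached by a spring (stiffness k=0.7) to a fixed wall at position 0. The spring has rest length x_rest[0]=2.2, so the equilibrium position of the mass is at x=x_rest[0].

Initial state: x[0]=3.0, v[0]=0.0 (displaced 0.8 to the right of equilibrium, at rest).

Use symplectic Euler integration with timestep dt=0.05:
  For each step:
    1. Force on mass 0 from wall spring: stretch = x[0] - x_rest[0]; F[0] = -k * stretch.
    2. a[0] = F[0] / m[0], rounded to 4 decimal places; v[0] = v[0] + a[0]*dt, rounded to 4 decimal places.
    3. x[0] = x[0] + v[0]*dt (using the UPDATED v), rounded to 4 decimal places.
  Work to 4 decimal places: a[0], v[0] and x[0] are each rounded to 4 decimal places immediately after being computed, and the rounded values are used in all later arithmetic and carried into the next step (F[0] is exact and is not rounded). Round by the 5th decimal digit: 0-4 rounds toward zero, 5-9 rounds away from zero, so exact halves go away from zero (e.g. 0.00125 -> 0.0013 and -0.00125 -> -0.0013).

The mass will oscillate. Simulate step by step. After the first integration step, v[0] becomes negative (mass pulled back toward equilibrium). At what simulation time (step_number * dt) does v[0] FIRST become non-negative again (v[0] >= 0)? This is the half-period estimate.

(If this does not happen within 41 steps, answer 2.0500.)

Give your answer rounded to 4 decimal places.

Step 0: x=[3.0000] v=[0.0000]
Step 1: x=[2.9984] v=[-0.0311]
Step 2: x=[2.9953] v=[-0.0622]
Step 3: x=[2.9906] v=[-0.0931]
Step 4: x=[2.9844] v=[-0.1238]
Step 5: x=[2.9767] v=[-0.1543]
Step 6: x=[2.9675] v=[-0.1845]
Step 7: x=[2.9568] v=[-0.2143]
Step 8: x=[2.9446] v=[-0.2437]
Step 9: x=[2.9310] v=[-0.2727]
Step 10: x=[2.9159] v=[-0.3011]
Step 11: x=[2.8995] v=[-0.3289]
Step 12: x=[2.8817] v=[-0.3561]
Step 13: x=[2.8626] v=[-0.3826]
Step 14: x=[2.8422] v=[-0.4084]
Step 15: x=[2.8205] v=[-0.4334]
Step 16: x=[2.7976] v=[-0.4575]
Step 17: x=[2.7736] v=[-0.4807]
Step 18: x=[2.7485] v=[-0.5030]
Step 19: x=[2.7223] v=[-0.5243]
Step 20: x=[2.6951] v=[-0.5446]
Step 21: x=[2.6669] v=[-0.5639]
Step 22: x=[2.6378] v=[-0.5821]
Step 23: x=[2.6078] v=[-0.5991]
Step 24: x=[2.5771] v=[-0.6150]
Step 25: x=[2.5456] v=[-0.6297]
Step 26: x=[2.5134] v=[-0.6431]
Step 27: x=[2.4806] v=[-0.6553]
Step 28: x=[2.4473] v=[-0.6662]
Step 29: x=[2.4135] v=[-0.6758]
Step 30: x=[2.3793] v=[-0.6841]
Step 31: x=[2.3447] v=[-0.6911]
Step 32: x=[2.3099] v=[-0.6967]
Step 33: x=[2.2749] v=[-0.7010]
Step 34: x=[2.2397] v=[-0.7039]
Step 35: x=[2.2044] v=[-0.7054]
Step 36: x=[2.1691] v=[-0.7056]
Step 37: x=[2.1339] v=[-0.7044]
Step 38: x=[2.0988] v=[-0.7018]
Step 39: x=[2.0639] v=[-0.6979]
Step 40: x=[2.0293] v=[-0.6926]
Step 41: x=[1.9950] v=[-0.6860]
v[0] did not become non-negative within 41 steps; using fallback time=2.0500

Answer: 2.0500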